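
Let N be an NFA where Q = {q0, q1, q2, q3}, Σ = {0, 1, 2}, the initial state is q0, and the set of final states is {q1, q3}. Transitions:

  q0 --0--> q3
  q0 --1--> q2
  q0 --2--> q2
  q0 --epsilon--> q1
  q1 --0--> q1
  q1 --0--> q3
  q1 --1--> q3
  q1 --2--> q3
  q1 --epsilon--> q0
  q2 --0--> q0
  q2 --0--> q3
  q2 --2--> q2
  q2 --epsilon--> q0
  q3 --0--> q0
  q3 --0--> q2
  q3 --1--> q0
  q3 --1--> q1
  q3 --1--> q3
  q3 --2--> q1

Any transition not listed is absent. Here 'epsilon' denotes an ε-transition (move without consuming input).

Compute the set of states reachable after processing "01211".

Start: ε-closure({q0}) = {q0, q1}.
Read '0': q0→{q3}, q1→{q1, q3}; union {q1, q3}; ε-closure = {q0, q1, q3}.
Read '1': q0→{q2}, q1→{q3}, q3→{q0, q1, q3}; now {q0, q1, q2, q3}.
Read '2': q0→{q2}, q1→{q3}, q2→{q2}, q3→{q1}; union {q1, q2, q3}; ε-closure = {q0, q1, q2, q3}.
Read '1': q0→{q2}, q1→{q3}, q2→∅, q3→{q0, q1, q3}; now {q0, q1, q2, q3}.
Read '1': q0→{q2}, q1→{q3}, q2→∅, q3→{q0, q1, q3}; now {q0, q1, q2, q3}.

{q0, q1, q2, q3}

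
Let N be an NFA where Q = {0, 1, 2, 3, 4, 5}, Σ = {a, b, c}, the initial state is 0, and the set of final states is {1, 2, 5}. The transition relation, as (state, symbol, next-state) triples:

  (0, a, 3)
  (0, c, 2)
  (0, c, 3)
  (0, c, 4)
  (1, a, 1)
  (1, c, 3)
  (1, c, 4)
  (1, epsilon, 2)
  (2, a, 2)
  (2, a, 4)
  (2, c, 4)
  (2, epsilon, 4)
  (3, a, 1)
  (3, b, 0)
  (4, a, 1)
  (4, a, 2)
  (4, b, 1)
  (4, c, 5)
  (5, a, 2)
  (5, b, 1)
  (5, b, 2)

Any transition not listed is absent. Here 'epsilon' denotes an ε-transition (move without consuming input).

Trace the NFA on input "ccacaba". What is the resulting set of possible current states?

Start in {0}.
Read 'c': {0} → {2, 3, 4}.
Read 'c': {2, 3, 4} → {4, 5}.
Read 'a': {4, 5} → {1, 2, 4}.
Read 'c': {1, 2, 4} → {3, 4, 5}.
Read 'a': {3, 4, 5} → {1, 2, 4}.
Read 'b': {1, 2, 4} → {1, 2, 4}.
Read 'a': {1, 2, 4} → {1, 2, 4}.

{1, 2, 4}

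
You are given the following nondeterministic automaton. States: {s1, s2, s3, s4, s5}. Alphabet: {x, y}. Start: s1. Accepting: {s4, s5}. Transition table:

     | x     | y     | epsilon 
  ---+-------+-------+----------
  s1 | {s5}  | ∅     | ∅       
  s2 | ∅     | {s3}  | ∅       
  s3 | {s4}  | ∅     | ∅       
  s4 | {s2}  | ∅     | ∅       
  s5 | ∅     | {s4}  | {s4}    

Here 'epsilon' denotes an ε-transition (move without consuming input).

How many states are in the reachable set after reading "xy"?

Start in {s1}.
Read 'x': {s1} → {s4, s5}.
Read 'y': {s4, s5} → {s4}.
That set has 1 state.

1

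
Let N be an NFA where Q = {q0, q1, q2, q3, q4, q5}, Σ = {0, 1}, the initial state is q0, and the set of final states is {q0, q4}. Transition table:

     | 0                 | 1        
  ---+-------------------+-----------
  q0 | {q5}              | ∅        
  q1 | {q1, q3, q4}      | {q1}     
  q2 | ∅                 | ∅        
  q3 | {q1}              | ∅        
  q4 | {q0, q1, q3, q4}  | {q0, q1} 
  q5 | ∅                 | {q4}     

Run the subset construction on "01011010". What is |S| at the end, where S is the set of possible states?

Start in {q0}.
Read '0': {q0} → {q5}.
Read '1': {q5} → {q4}.
Read '0': {q4} → {q0, q1, q3, q4}.
Read '1': {q0, q1, q3, q4} → {q0, q1}.
Read '1': {q0, q1} → {q1}.
Read '0': {q1} → {q1, q3, q4}.
Read '1': {q1, q3, q4} → {q0, q1}.
Read '0': {q0, q1} → {q1, q3, q4, q5}.
That set has 4 states.

4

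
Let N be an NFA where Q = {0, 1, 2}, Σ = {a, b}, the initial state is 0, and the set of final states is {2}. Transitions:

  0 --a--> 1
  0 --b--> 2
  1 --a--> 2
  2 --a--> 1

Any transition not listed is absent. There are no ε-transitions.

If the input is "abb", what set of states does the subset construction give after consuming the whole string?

Start in {0}.
Read 'a': 0→{1}; now {1}.
Read 'b': 1→∅; now ∅.
The set is empty and remains empty for the remaining 1 symbol.

∅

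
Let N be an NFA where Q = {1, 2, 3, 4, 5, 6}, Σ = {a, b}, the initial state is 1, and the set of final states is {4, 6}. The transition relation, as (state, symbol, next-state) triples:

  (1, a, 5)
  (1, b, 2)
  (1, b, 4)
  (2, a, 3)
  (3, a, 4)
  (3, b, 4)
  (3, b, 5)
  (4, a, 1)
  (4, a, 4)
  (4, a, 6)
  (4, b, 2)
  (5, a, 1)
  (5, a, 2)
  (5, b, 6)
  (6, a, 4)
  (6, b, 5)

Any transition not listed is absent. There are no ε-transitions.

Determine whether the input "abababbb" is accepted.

Start in {1}.
Read 'a': 1→{5}; now {5}.
Read 'b': 5→{6}; now {6}.
Read 'a': 6→{4}; now {4}.
Read 'b': 4→{2}; now {2}.
Read 'a': 2→{3}; now {3}.
Read 'b': 3→{4, 5}; now {4, 5}.
Read 'b': 4→{2}, 5→{6}; now {2, 6}.
Read 'b': 2→∅, 6→{5}; now {5}.
The final set {5} contains no accepting state.

No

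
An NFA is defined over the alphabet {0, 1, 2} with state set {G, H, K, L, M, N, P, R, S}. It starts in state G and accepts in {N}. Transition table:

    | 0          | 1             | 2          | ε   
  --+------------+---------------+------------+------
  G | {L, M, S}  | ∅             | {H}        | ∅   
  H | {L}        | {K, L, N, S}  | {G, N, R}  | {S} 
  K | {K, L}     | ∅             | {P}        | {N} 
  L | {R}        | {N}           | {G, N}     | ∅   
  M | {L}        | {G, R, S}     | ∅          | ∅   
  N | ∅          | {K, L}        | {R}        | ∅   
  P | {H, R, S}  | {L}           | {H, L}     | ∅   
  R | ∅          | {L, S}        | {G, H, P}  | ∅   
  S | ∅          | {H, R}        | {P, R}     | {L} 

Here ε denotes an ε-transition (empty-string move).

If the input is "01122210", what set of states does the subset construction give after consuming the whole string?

{K, L, N, R}

Start in {G}.
Read '0': {G} → {L, M, S}.
Read '1': {L, M, S} → {G, H, L, N, R, S}.
Read '1': {G, H, L, N, R, S} → {H, K, L, N, R, S}.
Read '2': {H, K, L, N, R, S} → {G, H, L, N, P, R, S}.
Read '2': {G, H, L, N, P, R, S} → {G, H, L, N, P, R, S}.
Read '2': {G, H, L, N, P, R, S} → {G, H, L, N, P, R, S}.
Read '1': {G, H, L, N, P, R, S} → {H, K, L, N, R, S}.
Read '0': {H, K, L, N, R, S} → {K, L, N, R}.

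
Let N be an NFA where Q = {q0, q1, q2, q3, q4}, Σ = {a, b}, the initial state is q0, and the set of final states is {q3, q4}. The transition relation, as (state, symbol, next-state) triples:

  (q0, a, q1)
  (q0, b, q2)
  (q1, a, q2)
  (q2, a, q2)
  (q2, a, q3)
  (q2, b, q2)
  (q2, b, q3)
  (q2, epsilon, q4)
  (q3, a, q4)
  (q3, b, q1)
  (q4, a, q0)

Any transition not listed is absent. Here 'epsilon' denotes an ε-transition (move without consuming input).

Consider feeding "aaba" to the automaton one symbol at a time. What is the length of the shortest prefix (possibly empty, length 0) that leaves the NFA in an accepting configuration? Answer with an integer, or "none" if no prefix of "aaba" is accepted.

2

Start in {q0}.
Read 'a': {q0} → {q1}.
Read 'a': {q1} → {q2, q4}.
None of the earlier sets intersect F, but {q2, q4} does.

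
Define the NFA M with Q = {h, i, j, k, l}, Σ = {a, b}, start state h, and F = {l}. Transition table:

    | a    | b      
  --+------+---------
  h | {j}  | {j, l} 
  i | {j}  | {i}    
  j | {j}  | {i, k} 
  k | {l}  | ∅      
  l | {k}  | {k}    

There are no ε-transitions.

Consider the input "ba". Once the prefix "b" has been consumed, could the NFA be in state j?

Start in {h}.
Read 'b': h→{j, l}; now {j, l}.
State j is in {j, l}.

Yes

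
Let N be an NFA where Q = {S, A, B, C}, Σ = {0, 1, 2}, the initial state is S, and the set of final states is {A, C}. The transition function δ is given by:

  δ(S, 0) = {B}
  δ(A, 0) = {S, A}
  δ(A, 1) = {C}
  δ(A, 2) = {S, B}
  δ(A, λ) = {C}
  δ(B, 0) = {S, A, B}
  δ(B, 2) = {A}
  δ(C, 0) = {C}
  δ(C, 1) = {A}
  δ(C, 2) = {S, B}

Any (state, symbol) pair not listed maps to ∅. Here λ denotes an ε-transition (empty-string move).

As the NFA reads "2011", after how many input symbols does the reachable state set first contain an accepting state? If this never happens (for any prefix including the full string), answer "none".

none

Start in {S}.
Read '2': {S} → ∅.
The set is empty and remains empty for the remaining 3 symbols.
No reachable set along the way intersects F.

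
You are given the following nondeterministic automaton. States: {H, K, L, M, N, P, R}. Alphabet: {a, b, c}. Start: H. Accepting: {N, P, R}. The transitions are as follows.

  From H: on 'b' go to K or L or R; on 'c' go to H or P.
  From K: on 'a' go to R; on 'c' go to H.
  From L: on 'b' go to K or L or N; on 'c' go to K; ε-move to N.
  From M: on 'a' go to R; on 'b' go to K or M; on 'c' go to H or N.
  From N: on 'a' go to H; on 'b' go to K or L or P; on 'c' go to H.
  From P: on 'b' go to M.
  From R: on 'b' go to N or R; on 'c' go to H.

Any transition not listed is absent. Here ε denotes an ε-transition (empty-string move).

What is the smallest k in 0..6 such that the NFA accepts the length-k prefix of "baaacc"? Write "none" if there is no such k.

1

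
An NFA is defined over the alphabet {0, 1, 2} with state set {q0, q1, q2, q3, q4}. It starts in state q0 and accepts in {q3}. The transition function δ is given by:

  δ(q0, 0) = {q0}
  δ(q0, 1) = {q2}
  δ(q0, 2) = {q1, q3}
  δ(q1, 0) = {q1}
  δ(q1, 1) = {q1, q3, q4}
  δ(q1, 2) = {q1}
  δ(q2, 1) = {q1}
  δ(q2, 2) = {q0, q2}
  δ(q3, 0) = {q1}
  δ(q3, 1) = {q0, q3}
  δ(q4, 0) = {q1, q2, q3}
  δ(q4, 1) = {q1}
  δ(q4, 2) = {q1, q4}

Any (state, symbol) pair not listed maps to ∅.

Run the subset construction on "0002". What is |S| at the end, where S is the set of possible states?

Start in {q0}.
Read '0': q0→{q0}; now {q0}.
Read '0': q0→{q0}; now {q0}.
Read '0': q0→{q0}; now {q0}.
Read '2': q0→{q1, q3}; now {q1, q3}.
That set has 2 states.

2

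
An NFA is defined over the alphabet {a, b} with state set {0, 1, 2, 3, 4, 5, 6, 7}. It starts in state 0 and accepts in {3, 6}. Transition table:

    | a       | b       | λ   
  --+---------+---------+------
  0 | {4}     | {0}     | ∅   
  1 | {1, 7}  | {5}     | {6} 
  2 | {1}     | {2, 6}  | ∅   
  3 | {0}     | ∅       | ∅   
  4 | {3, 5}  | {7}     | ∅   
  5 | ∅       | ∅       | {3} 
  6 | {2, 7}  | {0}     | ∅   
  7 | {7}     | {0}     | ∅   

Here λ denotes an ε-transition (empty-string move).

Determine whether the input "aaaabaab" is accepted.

No

Start in {0}.
Read 'a': 0→{4}; now {4}.
Read 'a': 4→{3, 5}; now {3, 5}.
Read 'a': 3→{0}, 5→∅; now {0}.
Read 'a': 0→{4}; now {4}.
Read 'b': 4→{7}; now {7}.
Read 'a': 7→{7}; now {7}.
Read 'a': 7→{7}; now {7}.
Read 'b': 7→{0}; now {0}.
The final set {0} contains no accepting state.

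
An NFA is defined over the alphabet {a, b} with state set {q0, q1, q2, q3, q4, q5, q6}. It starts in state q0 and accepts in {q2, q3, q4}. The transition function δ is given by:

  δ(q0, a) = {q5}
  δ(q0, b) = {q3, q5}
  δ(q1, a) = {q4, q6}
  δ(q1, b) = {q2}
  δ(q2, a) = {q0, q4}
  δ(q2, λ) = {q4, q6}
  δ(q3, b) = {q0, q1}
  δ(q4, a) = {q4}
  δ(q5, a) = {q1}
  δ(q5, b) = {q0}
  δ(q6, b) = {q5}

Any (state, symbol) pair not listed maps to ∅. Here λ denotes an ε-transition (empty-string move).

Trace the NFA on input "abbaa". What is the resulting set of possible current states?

Start in {q0}.
Read 'a': q0→{q5}; now {q5}.
Read 'b': q5→{q0}; now {q0}.
Read 'b': q0→{q3, q5}; now {q3, q5}.
Read 'a': q3→∅, q5→{q1}; now {q1}.
Read 'a': q1→{q4, q6}; now {q4, q6}.

{q4, q6}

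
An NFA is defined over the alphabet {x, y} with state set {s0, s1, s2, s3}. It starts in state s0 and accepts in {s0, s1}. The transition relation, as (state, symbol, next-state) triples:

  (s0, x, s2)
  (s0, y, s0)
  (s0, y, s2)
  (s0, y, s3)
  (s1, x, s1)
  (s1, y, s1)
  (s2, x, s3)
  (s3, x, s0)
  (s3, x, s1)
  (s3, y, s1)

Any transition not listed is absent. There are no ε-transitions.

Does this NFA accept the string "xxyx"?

Start in {s0}.
Read 'x': {s0} → {s2}.
Read 'x': {s2} → {s3}.
Read 'y': {s3} → {s1}.
Read 'x': {s1} → {s1}.
The final set {s1} contains the accepting state s1.

Yes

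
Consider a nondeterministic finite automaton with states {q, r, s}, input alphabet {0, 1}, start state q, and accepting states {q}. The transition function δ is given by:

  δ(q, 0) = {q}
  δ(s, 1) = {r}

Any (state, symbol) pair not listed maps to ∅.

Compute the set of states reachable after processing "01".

∅

Start in {q}.
Read '0': {q} → {q}.
Read '1': {q} → ∅.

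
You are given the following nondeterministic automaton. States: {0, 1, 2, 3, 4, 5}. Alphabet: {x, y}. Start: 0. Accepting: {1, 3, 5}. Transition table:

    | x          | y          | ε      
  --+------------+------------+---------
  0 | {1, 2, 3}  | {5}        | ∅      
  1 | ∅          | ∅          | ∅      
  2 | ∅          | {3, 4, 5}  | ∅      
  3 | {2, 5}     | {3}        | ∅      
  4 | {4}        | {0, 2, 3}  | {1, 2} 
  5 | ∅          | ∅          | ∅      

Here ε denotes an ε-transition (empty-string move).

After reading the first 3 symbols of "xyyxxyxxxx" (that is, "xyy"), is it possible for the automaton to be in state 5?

Yes

Start in {0}.
Read 'x': 0→{1, 2, 3}; now {1, 2, 3}.
Read 'y': 1→∅, 2→{3, 4, 5}, 3→{3}; union {3, 4, 5}; ε-closure = {1, 2, 3, 4, 5}.
Read 'y': 1→∅, 2→{3, 4, 5}, 3→{3}, 4→{0, 2, 3}, 5→∅; union {0, 2, 3, 4, 5}; ε-closure = {0, 1, 2, 3, 4, 5}.
State 5 is in {0, 1, 2, 3, 4, 5}.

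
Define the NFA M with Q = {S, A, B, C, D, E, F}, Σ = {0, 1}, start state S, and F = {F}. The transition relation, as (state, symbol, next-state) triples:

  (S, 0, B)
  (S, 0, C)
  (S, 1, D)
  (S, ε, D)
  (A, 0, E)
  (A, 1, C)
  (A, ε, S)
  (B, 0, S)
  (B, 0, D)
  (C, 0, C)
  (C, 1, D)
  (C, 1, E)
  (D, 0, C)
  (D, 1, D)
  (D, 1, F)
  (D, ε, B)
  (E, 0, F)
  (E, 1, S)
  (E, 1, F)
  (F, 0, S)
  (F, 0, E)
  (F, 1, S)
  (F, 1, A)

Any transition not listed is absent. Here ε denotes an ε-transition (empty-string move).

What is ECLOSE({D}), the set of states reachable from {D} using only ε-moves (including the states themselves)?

{B, D}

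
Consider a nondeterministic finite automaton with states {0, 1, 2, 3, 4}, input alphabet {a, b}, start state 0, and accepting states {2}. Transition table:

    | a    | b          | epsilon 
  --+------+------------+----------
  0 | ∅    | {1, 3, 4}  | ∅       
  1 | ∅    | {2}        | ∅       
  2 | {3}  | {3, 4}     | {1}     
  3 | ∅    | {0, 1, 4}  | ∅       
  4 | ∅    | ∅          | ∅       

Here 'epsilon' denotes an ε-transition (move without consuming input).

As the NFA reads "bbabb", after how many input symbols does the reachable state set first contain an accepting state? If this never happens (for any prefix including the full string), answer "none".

2

Start in {0}.
Read 'b': {0} → {1, 3, 4}.
Read 'b': {1, 3, 4} → {0, 1, 2, 4}.
None of the earlier sets intersect F, but {0, 1, 2, 4} does.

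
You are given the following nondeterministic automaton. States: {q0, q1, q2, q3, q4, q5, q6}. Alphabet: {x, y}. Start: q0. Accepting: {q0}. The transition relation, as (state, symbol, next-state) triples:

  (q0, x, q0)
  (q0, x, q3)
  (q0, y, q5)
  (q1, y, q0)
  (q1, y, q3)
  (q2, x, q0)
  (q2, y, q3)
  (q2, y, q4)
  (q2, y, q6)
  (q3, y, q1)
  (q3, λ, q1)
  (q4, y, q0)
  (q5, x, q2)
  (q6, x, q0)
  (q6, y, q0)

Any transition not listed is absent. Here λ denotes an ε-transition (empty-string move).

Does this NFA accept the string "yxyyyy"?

Start in {q0}.
Read 'y': q0→{q5}; now {q5}.
Read 'x': q5→{q2}; now {q2}.
Read 'y': q2→{q3, q4, q6}; union {q3, q4, q6}; ε-closure = {q1, q3, q4, q6}.
Read 'y': q1→{q0, q3}, q3→{q1}, q4→{q0}, q6→{q0}; now {q0, q1, q3}.
Read 'y': q0→{q5}, q1→{q0, q3}, q3→{q1}; now {q0, q1, q3, q5}.
Read 'y': q0→{q5}, q1→{q0, q3}, q3→{q1}, q5→∅; now {q0, q1, q3, q5}.
The final set {q0, q1, q3, q5} contains the accepting state q0.

Yes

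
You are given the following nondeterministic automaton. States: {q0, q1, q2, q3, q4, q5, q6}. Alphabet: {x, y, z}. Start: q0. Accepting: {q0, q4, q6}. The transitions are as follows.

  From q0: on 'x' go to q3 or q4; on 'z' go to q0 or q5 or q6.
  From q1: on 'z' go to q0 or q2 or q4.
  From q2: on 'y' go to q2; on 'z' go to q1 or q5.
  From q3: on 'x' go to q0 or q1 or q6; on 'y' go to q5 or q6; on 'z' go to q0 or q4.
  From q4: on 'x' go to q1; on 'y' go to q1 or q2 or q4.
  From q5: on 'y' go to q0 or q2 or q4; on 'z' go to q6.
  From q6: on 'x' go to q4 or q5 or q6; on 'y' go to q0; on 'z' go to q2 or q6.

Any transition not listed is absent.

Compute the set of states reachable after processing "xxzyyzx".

Start in {q0}.
Read 'x': {q0} → {q3, q4}.
Read 'x': {q3, q4} → {q0, q1, q6}.
Read 'z': {q0, q1, q6} → {q0, q2, q4, q5, q6}.
Read 'y': {q0, q2, q4, q5, q6} → {q0, q1, q2, q4}.
Read 'y': {q0, q1, q2, q4} → {q1, q2, q4}.
Read 'z': {q1, q2, q4} → {q0, q1, q2, q4, q5}.
Read 'x': {q0, q1, q2, q4, q5} → {q1, q3, q4}.

{q1, q3, q4}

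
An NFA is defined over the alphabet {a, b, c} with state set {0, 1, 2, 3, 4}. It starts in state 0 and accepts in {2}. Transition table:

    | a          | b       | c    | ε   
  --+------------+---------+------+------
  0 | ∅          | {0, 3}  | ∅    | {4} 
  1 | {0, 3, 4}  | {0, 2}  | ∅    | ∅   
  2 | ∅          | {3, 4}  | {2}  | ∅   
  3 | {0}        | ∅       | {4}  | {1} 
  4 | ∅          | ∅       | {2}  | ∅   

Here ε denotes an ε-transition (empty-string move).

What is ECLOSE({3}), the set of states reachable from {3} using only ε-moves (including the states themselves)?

{1, 3}

Begin with {3}.
ε-move 3 → 1; add 1.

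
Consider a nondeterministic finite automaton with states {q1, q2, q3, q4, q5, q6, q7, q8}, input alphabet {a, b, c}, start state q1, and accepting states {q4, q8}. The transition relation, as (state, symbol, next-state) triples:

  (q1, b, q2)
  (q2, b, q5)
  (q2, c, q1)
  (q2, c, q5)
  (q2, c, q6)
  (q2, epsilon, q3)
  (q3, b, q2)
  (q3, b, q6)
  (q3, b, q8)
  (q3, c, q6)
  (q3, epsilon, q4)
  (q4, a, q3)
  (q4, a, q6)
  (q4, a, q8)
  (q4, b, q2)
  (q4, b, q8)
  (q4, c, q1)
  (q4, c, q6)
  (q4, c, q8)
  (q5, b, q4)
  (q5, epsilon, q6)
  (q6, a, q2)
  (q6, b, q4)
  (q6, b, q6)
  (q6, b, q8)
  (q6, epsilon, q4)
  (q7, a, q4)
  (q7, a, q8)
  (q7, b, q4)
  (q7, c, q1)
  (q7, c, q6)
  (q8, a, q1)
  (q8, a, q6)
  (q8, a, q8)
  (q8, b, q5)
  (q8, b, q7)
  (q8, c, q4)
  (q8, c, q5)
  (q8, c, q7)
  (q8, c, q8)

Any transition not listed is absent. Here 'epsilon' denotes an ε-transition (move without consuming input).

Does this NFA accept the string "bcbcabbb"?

Yes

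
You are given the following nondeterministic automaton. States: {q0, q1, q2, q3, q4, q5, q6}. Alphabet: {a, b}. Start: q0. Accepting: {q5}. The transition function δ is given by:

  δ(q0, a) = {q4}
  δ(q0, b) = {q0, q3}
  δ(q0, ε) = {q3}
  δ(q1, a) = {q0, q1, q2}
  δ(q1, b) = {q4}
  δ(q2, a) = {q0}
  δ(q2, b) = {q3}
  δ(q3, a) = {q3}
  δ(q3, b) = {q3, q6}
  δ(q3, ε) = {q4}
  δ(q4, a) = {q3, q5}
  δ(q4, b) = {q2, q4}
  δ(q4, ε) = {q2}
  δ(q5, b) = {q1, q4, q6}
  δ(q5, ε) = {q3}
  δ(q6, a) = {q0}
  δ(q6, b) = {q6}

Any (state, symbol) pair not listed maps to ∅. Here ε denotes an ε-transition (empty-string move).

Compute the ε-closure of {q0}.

Begin with {q0}.
ε-move q0 → q3; add q3.
ε-move q3 → q4; add q4.
ε-move q4 → q2; add q2.

{q0, q2, q3, q4}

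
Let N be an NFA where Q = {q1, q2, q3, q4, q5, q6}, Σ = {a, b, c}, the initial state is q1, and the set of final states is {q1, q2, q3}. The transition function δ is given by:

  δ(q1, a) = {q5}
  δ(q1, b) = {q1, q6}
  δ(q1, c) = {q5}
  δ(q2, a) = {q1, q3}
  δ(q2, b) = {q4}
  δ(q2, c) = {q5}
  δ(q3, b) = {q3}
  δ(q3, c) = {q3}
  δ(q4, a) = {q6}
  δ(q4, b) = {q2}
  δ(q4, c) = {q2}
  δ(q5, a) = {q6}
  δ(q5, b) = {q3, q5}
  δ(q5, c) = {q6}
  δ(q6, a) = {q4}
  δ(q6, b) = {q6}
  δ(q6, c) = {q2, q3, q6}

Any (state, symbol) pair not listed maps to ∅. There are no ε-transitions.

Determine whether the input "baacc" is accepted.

Yes

Start in {q1}.
Read 'b': q1→{q1, q6}; now {q1, q6}.
Read 'a': q1→{q5}, q6→{q4}; now {q4, q5}.
Read 'a': q4→{q6}, q5→{q6}; now {q6}.
Read 'c': q6→{q2, q3, q6}; now {q2, q3, q6}.
Read 'c': q2→{q5}, q3→{q3}, q6→{q2, q3, q6}; now {q2, q3, q5, q6}.
The final set {q2, q3, q5, q6} contains the accepting states q2, q3.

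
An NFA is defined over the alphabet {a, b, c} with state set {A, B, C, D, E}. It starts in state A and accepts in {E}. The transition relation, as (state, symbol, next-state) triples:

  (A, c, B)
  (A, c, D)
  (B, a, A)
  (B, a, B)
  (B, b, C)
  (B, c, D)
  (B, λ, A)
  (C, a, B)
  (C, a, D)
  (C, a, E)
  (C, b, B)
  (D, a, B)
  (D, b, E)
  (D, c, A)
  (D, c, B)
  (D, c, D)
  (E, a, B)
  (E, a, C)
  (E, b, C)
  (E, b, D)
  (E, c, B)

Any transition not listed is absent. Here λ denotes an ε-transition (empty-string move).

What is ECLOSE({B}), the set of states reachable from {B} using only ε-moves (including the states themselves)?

Begin with {B}.
ε-move B → A; add A.

{A, B}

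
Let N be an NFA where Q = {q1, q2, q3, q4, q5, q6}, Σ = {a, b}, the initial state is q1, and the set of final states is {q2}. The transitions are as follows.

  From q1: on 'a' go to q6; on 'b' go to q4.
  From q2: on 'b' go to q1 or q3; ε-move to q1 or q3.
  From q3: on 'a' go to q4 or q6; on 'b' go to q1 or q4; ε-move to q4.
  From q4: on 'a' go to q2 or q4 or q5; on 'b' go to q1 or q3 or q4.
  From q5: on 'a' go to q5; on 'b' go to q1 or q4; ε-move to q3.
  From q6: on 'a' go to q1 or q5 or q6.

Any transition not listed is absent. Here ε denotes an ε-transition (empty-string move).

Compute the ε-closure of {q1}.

{q1}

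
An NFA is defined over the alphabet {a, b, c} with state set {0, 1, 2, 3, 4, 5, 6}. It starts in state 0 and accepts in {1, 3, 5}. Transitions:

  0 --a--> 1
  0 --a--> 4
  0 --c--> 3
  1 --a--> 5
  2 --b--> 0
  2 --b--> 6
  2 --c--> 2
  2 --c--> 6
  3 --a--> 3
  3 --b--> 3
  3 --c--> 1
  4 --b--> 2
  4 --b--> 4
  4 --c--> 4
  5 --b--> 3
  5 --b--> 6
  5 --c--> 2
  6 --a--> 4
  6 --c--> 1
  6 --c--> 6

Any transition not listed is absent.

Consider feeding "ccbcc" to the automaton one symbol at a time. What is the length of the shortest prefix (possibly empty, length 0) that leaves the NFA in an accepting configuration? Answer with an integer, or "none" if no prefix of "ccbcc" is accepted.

1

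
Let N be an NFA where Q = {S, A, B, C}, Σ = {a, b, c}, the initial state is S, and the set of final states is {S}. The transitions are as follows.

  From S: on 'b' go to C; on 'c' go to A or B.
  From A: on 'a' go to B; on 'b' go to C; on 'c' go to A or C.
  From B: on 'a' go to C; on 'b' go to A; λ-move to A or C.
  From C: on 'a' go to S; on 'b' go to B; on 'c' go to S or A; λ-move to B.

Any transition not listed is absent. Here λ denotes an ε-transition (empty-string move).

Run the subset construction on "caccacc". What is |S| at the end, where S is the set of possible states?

Start in {S}.
Read 'c': {S} → {A, B, C}.
Read 'a': {A, B, C} → {S, A, B, C}.
Read 'c': {S, A, B, C} → {S, A, B, C}.
Read 'c': {S, A, B, C} → {S, A, B, C}.
Read 'a': {S, A, B, C} → {S, A, B, C}.
Read 'c': {S, A, B, C} → {S, A, B, C}.
Read 'c': {S, A, B, C} → {S, A, B, C}.
That set has 4 states.

4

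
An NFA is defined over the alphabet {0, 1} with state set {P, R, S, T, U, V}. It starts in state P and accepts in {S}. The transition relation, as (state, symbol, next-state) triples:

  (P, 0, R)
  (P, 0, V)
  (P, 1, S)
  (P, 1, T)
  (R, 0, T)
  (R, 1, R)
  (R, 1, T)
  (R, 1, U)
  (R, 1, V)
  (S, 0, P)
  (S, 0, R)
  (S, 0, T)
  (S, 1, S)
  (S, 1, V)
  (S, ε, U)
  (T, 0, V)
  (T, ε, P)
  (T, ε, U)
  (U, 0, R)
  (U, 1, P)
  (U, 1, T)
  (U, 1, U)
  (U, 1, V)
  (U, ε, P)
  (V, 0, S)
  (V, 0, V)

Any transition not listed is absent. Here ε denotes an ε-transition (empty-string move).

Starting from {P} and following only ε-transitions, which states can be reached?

Begin with {P}.
No ε-moves leave this set, so the closure equals the set itself.

{P}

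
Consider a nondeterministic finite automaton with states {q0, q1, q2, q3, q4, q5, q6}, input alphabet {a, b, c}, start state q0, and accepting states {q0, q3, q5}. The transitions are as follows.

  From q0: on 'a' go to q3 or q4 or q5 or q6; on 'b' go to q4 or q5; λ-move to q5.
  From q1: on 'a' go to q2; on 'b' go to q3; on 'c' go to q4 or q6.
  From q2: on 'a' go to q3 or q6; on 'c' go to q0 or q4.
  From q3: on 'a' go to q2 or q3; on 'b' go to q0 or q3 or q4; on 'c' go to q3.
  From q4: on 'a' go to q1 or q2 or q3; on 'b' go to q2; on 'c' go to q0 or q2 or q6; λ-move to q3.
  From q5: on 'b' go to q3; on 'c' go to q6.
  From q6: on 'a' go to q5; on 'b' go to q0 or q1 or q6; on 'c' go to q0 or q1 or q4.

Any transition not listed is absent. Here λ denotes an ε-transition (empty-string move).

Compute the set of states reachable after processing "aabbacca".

Start: ε-closure({q0}) = {q0, q5}.
Read 'a': q0→{q3, q4, q5, q6}, q5→∅; now {q3, q4, q5, q6}.
Read 'a': q3→{q2, q3}, q4→{q1, q2, q3}, q5→∅, q6→{q5}; now {q1, q2, q3, q5}.
Read 'b': q1→{q3}, q2→∅, q3→{q0, q3, q4}, q5→{q3}; union {q0, q3, q4}; ε-closure = {q0, q3, q4, q5}.
Read 'b': q0→{q4, q5}, q3→{q0, q3, q4}, q4→{q2}, q5→{q3}; now {q0, q2, q3, q4, q5}.
Read 'a': q0→{q3, q4, q5, q6}, q2→{q3, q6}, q3→{q2, q3}, q4→{q1, q2, q3}, q5→∅; now {q1, q2, q3, q4, q5, q6}.
Read 'c': q1→{q4, q6}, q2→{q0, q4}, q3→{q3}, q4→{q0, q2, q6}, q5→{q6}, q6→{q0, q1, q4}; union {q0, q1, q2, q3, q4, q6}; ε-closure = {q0, q1, q2, q3, q4, q5, q6}.
Read 'c': q0→∅, q1→{q4, q6}, q2→{q0, q4}, q3→{q3}, q4→{q0, q2, q6}, q5→{q6}, q6→{q0, q1, q4}; union {q0, q1, q2, q3, q4, q6}; ε-closure = {q0, q1, q2, q3, q4, q5, q6}.
Read 'a': q0→{q3, q4, q5, q6}, q1→{q2}, q2→{q3, q6}, q3→{q2, q3}, q4→{q1, q2, q3}, q5→∅, q6→{q5}; now {q1, q2, q3, q4, q5, q6}.

{q1, q2, q3, q4, q5, q6}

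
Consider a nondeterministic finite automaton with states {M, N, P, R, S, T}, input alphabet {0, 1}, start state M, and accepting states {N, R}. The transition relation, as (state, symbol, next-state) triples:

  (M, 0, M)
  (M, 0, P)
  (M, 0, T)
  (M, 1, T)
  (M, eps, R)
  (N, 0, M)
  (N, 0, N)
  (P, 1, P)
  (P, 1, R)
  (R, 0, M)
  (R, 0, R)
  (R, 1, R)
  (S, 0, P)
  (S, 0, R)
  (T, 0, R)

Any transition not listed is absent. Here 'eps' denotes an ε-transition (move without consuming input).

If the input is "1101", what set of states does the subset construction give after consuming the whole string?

Start: ε-closure({M}) = {M, R}.
Read '1': {M, R} → {R, T}.
Read '1': {R, T} → {R}.
Read '0': {R} → {M, R}.
Read '1': {M, R} → {R, T}.

{R, T}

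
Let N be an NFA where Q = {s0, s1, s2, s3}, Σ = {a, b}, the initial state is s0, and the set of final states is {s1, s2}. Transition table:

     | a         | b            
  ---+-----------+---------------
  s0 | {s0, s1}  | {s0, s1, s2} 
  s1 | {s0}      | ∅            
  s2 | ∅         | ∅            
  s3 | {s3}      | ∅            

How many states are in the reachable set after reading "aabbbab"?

Start in {s0}.
Read 'a': s0→{s0, s1}; now {s0, s1}.
Read 'a': s0→{s0, s1}, s1→{s0}; now {s0, s1}.
Read 'b': s0→{s0, s1, s2}, s1→∅; now {s0, s1, s2}.
Read 'b': s0→{s0, s1, s2}, s1→∅, s2→∅; now {s0, s1, s2}.
Read 'b': s0→{s0, s1, s2}, s1→∅, s2→∅; now {s0, s1, s2}.
Read 'a': s0→{s0, s1}, s1→{s0}, s2→∅; now {s0, s1}.
Read 'b': s0→{s0, s1, s2}, s1→∅; now {s0, s1, s2}.
That set has 3 states.

3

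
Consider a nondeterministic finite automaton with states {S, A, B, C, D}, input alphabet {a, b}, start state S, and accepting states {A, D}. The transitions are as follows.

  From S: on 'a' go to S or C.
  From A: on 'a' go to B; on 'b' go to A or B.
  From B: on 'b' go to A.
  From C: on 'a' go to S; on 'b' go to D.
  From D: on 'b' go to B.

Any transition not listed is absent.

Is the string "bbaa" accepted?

No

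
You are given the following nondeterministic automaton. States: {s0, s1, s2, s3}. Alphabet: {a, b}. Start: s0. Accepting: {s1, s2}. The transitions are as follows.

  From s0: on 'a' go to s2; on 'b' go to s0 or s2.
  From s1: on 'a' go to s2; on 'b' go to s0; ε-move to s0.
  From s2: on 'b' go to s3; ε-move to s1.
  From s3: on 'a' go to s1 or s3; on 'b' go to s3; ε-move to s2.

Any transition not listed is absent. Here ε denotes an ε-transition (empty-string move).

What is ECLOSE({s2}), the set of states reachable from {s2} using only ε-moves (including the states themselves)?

Begin with {s2}.
ε-move s2 → s1; add s1.
ε-move s1 → s0; add s0.

{s0, s1, s2}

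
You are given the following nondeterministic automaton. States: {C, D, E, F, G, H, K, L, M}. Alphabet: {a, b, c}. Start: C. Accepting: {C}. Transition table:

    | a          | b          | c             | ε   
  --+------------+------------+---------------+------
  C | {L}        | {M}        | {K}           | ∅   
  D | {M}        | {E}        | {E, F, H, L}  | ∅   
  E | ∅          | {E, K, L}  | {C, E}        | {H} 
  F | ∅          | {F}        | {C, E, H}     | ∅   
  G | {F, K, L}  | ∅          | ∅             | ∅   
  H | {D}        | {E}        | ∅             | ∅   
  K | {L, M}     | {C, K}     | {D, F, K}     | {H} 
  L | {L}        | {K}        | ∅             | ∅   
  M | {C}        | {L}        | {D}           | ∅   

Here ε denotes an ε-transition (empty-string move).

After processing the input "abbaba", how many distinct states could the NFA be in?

Start in {C}.
Read 'a': {C} → {L}.
Read 'b': {L} → {H, K}.
Read 'b': {H, K} → {C, E, H, K}.
Read 'a': {C, E, H, K} → {D, L, M}.
Read 'b': {D, L, M} → {E, H, K, L}.
Read 'a': {E, H, K, L} → {D, L, M}.
That set has 3 states.

3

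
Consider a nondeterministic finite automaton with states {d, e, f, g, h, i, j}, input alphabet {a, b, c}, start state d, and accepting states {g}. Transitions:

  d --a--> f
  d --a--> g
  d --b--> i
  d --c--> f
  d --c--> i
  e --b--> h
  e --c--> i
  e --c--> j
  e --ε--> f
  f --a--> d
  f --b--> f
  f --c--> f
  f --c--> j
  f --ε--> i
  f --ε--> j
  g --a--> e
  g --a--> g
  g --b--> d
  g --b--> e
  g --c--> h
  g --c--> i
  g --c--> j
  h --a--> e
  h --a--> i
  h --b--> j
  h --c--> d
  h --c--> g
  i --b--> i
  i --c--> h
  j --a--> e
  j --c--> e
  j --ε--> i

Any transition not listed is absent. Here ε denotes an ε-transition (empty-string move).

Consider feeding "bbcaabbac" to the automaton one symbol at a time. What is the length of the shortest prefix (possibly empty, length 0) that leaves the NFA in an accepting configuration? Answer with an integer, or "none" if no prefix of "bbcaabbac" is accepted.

none

Start in {d}.
Read 'b': d→{i}; now {i}.
Read 'b': i→{i}; now {i}.
Read 'c': i→{h}; now {h}.
Read 'a': h→{e, i}; union {e, i}; ε-closure = {e, f, i, j}.
Read 'a': e→∅, f→{d}, i→∅, j→{e}; union {d, e}; ε-closure = {d, e, f, i, j}.
Read 'b': d→{i}, e→{h}, f→{f}, i→{i}, j→∅; union {f, h, i}; ε-closure = {f, h, i, j}.
Read 'b': f→{f}, h→{j}, i→{i}, j→∅; now {f, i, j}.
Read 'a': f→{d}, i→∅, j→{e}; union {d, e}; ε-closure = {d, e, f, i, j}.
Read 'c': d→{f, i}, e→{i, j}, f→{f, j}, i→{h}, j→{e}; now {e, f, h, i, j}.
No reachable set along the way intersects F.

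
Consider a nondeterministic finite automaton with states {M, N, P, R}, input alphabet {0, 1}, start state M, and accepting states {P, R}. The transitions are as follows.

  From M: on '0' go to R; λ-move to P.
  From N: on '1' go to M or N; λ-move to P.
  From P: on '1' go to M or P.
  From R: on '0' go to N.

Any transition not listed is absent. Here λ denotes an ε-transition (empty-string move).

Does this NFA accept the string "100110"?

Yes

Start: ε-closure({M}) = {M, P}.
Read '1': M→∅, P→{M, P}; now {M, P}.
Read '0': M→{R}, P→∅; now {R}.
Read '0': R→{N}; union {N}; ε-closure = {N, P}.
Read '1': N→{M, N}, P→{M, P}; now {M, N, P}.
Read '1': M→∅, N→{M, N}, P→{M, P}; now {M, N, P}.
Read '0': M→{R}, N→∅, P→∅; now {R}.
The final set {R} contains the accepting state R.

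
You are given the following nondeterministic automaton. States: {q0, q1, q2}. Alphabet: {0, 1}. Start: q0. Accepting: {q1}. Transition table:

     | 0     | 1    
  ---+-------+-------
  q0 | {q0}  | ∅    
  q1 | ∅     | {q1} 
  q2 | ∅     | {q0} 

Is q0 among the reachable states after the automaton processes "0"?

Yes

Start in {q0}.
Read '0': q0→{q0}; now {q0}.
State q0 is in {q0}.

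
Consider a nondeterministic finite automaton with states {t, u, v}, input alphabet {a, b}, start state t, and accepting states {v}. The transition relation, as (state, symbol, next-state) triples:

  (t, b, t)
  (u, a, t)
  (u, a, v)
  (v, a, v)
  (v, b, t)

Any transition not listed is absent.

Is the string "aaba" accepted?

No

Start in {t}.
Read 'a': t→∅; now ∅.
The set is empty and remains empty for the remaining 3 symbols.
The final set ∅ contains no accepting state.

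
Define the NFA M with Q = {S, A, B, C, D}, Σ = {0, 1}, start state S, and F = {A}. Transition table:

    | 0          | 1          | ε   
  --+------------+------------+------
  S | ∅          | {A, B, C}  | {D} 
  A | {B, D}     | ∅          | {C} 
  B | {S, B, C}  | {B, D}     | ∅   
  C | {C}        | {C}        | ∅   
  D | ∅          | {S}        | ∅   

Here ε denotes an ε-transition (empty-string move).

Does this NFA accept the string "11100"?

No

Start: ε-closure({S}) = {S, D}.
Read '1': {S, D} → {S, A, B, C, D}.
Read '1': {S, A, B, C, D} → {S, A, B, C, D}.
Read '1': {S, A, B, C, D} → {S, A, B, C, D}.
Read '0': {S, A, B, C, D} → {S, B, C, D}.
Read '0': {S, B, C, D} → {S, B, C, D}.
The final set {S, B, C, D} contains no accepting state.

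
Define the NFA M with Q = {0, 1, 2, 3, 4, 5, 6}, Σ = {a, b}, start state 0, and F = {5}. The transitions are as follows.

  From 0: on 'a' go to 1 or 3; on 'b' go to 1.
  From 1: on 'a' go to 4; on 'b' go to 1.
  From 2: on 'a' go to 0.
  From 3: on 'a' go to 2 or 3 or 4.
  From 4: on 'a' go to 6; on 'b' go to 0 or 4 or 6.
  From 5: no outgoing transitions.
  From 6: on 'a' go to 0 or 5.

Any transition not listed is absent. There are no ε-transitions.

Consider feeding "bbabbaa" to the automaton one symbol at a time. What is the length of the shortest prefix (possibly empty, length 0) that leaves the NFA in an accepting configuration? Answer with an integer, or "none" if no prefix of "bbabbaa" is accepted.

6

Start in {0}.
Read 'b': {0} → {1}.
Read 'b': {1} → {1}.
Read 'a': {1} → {4}.
Read 'b': {4} → {0, 4, 6}.
Read 'b': {0, 4, 6} → {0, 1, 4, 6}.
Read 'a': {0, 1, 4, 6} → {0, 1, 3, 4, 5, 6}.
None of the earlier sets intersect F, but {0, 1, 3, 4, 5, 6} does.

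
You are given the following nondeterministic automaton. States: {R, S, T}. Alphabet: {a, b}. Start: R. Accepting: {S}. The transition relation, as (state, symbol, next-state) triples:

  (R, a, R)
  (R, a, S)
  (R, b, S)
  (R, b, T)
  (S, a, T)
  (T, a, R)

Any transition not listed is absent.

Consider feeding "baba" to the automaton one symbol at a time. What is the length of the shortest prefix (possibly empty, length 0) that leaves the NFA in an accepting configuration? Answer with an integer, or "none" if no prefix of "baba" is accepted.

1

Start in {R}.
Read 'b': {R} → {S, T}.
None of the earlier sets intersect F, but {S, T} does.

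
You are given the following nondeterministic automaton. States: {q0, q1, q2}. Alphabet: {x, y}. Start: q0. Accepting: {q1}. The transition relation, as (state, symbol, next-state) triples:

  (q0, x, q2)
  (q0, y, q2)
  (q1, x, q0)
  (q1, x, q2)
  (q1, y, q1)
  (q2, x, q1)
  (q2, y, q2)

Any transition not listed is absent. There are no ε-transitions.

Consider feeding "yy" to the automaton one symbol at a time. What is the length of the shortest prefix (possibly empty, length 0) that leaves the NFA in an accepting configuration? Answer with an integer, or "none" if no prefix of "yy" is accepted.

none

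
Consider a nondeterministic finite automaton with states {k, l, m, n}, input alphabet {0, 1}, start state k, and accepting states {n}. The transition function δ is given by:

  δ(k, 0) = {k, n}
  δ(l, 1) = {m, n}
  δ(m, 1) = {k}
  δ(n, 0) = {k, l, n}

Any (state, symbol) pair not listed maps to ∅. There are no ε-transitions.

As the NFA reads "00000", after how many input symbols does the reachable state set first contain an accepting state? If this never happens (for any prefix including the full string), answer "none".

Start in {k}.
Read '0': {k} → {k, n}.
None of the earlier sets intersect F, but {k, n} does.

1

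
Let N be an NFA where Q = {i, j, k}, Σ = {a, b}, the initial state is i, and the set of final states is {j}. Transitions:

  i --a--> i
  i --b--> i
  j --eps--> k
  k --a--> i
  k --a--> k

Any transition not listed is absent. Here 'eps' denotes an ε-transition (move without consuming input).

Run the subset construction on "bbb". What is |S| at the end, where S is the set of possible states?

Start in {i}.
Read 'b': i→{i}; now {i}.
Read 'b': i→{i}; now {i}.
Read 'b': i→{i}; now {i}.
That set has 1 state.

1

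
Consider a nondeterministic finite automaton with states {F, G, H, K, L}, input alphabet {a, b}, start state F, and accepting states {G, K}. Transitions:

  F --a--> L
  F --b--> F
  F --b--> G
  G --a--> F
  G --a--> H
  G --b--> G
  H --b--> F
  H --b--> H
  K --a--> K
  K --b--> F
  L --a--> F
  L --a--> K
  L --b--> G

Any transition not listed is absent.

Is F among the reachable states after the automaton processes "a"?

No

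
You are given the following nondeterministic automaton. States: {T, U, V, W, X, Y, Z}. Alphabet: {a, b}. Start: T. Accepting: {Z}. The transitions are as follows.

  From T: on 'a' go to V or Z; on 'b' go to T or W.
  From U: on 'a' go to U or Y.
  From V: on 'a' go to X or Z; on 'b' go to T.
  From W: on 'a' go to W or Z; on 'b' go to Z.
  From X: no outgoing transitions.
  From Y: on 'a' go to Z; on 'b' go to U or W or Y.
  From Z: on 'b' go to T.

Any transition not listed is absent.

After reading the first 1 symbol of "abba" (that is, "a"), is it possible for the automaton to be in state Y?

No

Start in {T}.
Read 'a': {T} → {V, Z}.
State Y is not in {V, Z}.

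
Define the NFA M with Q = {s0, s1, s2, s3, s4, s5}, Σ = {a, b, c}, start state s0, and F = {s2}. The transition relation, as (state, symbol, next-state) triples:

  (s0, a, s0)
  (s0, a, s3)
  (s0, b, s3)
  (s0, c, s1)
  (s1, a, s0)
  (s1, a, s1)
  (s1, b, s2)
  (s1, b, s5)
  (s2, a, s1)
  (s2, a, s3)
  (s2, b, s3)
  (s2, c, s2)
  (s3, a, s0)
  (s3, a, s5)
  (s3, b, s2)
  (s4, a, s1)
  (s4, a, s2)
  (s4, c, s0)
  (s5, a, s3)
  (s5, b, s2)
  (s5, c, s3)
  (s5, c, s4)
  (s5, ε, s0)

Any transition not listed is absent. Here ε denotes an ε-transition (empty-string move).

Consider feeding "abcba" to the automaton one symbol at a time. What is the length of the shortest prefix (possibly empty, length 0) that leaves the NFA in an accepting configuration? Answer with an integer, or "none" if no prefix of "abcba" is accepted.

Start in {s0}.
Read 'a': s0→{s0, s3}; now {s0, s3}.
Read 'b': s0→{s3}, s3→{s2}; now {s2, s3}.
None of the earlier sets intersect F, but {s2, s3} does.

2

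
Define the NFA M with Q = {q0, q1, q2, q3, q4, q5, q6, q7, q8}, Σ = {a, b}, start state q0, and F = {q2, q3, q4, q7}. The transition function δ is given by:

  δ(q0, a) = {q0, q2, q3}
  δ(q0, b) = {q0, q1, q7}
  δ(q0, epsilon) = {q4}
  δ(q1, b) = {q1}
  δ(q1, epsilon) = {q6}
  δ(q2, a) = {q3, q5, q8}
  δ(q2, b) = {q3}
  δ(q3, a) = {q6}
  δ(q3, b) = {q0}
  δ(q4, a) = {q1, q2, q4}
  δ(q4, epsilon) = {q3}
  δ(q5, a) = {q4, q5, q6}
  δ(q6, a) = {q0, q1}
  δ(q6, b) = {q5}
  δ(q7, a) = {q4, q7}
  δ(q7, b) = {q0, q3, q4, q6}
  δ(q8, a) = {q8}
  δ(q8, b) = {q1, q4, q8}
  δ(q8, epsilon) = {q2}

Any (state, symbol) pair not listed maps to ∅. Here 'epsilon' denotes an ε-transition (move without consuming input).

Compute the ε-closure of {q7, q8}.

Begin with {q7, q8}.
ε-move q8 → q2; add q2.

{q2, q7, q8}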